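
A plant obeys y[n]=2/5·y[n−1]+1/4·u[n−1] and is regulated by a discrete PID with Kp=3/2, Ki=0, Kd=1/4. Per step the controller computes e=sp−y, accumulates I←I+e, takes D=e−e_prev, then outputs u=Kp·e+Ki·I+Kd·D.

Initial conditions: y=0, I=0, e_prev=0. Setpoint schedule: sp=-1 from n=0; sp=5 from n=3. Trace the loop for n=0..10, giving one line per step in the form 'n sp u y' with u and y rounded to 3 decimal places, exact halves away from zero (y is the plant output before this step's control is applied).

(exact arithmetic carried between steps; '≈' marks a value shown rounded to 6 d.p. or computed from one; I and e_prev carry over from the previous line; the table rounds u and y to 3 d.p., halves away from zero)
n=0: y=0, sp=-1, e=sp−y=-1; I=-1, D=e−e_prev=-1; u=3/2·(-1)+0·(-1)+1/4·(-1)=-1.75; next y=2/5·0+1/4·(-1.75)=-0.4375
n=1: y=-0.4375, sp=-1, e=sp−y=-0.5625; I=-1.5625, D=e−e_prev=0.4375; u=3/2·(-0.5625)+0·(-1.5625)+1/4·0.4375=-0.734375; next y=2/5·(-0.4375)+1/4·(-0.734375)≈-0.358594
n=2: y≈-0.358594, sp=-1, e=sp−y≈-0.641406; I≈-2.203906, D=e−e_prev≈-0.078906; u=3/2·(-0.641406)+0·(-2.203906)+1/4·(-0.078906)≈-0.981836; next y=2/5·(-0.358594)+1/4·(-0.981836)≈-0.388896
n=3: y≈-0.388896, sp=5, e=sp−y≈5.388896; I≈3.184990, D=e−e_prev≈6.030303; u=3/2·5.388896+0·3.184990+1/4·6.030303≈9.590920; next y=2/5·(-0.388896)+1/4·9.590920≈2.242172
n=4: y≈2.242172, sp=5, e=sp−y≈2.757828; I≈5.942819, D=e−e_prev≈-2.631068; u=3/2·2.757828+0·5.942819+1/4·(-2.631068)≈3.478976; next y=2/5·2.242172+1/4·3.478976≈1.766613
n=5: y≈1.766613, sp=5, e=sp−y≈3.233387; I≈9.176206, D=e−e_prev≈0.475559; u=3/2·3.233387+0·9.176206+1/4·0.475559≈4.968971; next y=2/5·1.766613+1/4·4.968971≈1.948888
n=6: y≈1.948888, sp=5, e=sp−y≈3.051112; I≈12.227318, D=e−e_prev≈-0.182275; u=3/2·3.051112+0·12.227318+1/4·(-0.182275)≈4.531100; next y=2/5·1.948888+1/4·4.531100≈1.912330
n=7: y≈1.912330, sp=5, e=sp−y≈3.087670; I≈15.314988, D=e−e_prev≈0.036558; u=3/2·3.087670+0·15.314988+1/4·0.036558≈4.640644; next y=2/5·1.912330+1/4·4.640644≈1.925093
n=8: y≈1.925093, sp=5, e=sp−y≈3.074907; I≈18.389895, D=e−e_prev≈-0.012763; u=3/2·3.074907+0·18.389895+1/4·(-0.012763)≈4.609170; next y=2/5·1.925093+1/4·4.609170≈1.922330
n=9: y≈1.922330, sp=5, e=sp−y≈3.077670; I≈21.467566, D=e−e_prev≈0.002763; u=3/2·3.077670+0·21.467566+1/4·0.002763≈4.617196; next y=2/5·1.922330+1/4·4.617196≈1.923231
n=10: y≈1.923231, sp=5, e=sp−y≈3.076769; I≈24.544335, D=e−e_prev≈-0.000901; u=3/2·3.076769+0·24.544335+1/4·(-0.000901)≈4.614928; next y=2/5·1.923231+1/4·4.614928≈1.923024

0 -1 -1.750 0.000
1 -1 -0.734 -0.438
2 -1 -0.982 -0.359
3 5 9.591 -0.389
4 5 3.479 2.242
5 5 4.969 1.767
6 5 4.531 1.949
7 5 4.641 1.912
8 5 4.609 1.925
9 5 4.617 1.922
10 5 4.615 1.923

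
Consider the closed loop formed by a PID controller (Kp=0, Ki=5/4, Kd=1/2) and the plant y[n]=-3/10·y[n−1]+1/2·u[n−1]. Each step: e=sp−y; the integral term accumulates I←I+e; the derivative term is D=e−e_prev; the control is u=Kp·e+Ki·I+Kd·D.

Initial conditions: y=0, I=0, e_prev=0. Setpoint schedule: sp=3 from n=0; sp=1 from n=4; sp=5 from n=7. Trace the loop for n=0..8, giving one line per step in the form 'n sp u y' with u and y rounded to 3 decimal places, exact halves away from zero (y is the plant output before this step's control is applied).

(exact arithmetic carried between steps; '≈' marks a value shown rounded to 6 d.p. or computed from one; I and e_prev carry over from the previous line; the table rounds u and y to 3 d.p., halves away from zero)
n=0: y=0, sp=3, e=sp−y=3; I=3, D=e−e_prev=3; u=0·3+5/4·3+1/2·3=5.25; next y=-3/10·0+1/2·5.25=2.625
n=1: y=2.625, sp=3, e=sp−y=0.375; I=3.375, D=e−e_prev=-2.625; u=0·0.375+5/4·3.375+1/2·(-2.625)=2.90625; next y=-3/10·2.625+1/2·2.90625=0.665625
n=2: y=0.665625, sp=3, e=sp−y=2.334375; I=5.709375, D=e−e_prev=1.959375; u=0·2.334375+5/4·5.709375+1/2·1.959375≈8.116406; next y=-3/10·0.665625+1/2·8.116406≈3.858516
n=3: y≈3.858516, sp=3, e=sp−y≈-0.858516; I≈4.850859, D=e−e_prev≈-3.192891; u=0·(-0.858516)+5/4·4.850859+1/2·(-3.192891)≈4.467129; next y=-3/10·3.858516+1/2·4.467129≈1.076010
n=4: y≈1.076010, sp=1, e=sp−y≈-0.076010; I≈4.774850, D=e−e_prev≈0.782506; u=0·(-0.076010)+5/4·4.774850+1/2·0.782506≈6.359815; next y=-3/10·1.076010+1/2·6.359815≈2.857105
n=5: y≈2.857105, sp=1, e=sp−y≈-1.857105; I≈2.917745, D=e−e_prev≈-1.781095; u=0·(-1.857105)+5/4·2.917745+1/2·(-1.781095)≈2.756634; next y=-3/10·2.857105+1/2·2.756634≈0.521186
n=6: y≈0.521186, sp=1, e=sp−y≈0.478814; I≈3.396559, D=e−e_prev≈2.335919; u=0·0.478814+5/4·3.396559+1/2·2.335919≈5.413659; next y=-3/10·0.521186+1/2·5.413659≈2.550474
n=7: y≈2.550474, sp=5, e=sp−y≈2.449526; I≈5.846086, D=e−e_prev≈1.970712; u=0·2.449526+5/4·5.846086+1/2·1.970712≈8.292963; next y=-3/10·2.550474+1/2·8.292963≈3.381339
n=8: y≈3.381339, sp=5, e=sp−y≈1.618661; I≈7.464746, D=e−e_prev≈-0.830866; u=0·1.618661+5/4·7.464746+1/2·(-0.830866)≈8.915500; next y=-3/10·3.381339+1/2·8.915500≈3.443348

0 3 5.250 0.000
1 3 2.906 2.625
2 3 8.116 0.666
3 3 4.467 3.859
4 1 6.360 1.076
5 1 2.757 2.857
6 1 5.414 0.521
7 5 8.293 2.550
8 5 8.915 3.381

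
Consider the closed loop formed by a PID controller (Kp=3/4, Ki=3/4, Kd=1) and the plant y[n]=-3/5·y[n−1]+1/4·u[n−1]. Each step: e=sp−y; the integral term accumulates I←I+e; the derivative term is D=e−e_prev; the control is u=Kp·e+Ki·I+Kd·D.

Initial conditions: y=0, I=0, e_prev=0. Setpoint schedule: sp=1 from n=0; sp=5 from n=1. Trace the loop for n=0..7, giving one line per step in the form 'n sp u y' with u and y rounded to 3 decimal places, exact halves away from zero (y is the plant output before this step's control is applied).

0 1 2.500 0.000
1 5 10.688 0.625
2 5 6.414 2.297
3 5 15.292 0.225
4 5 8.146 3.688
5 5 22.252 -0.176
6 5 7.658 5.669
7 5 30.890 -1.487

(exact arithmetic carried between steps; '≈' marks a value shown rounded to 6 d.p. or computed from one; I and e_prev carry over from the previous line; the table rounds u and y to 3 d.p., halves away from zero)
n=0: y=0, sp=1, e=sp−y=1; I=1, D=e−e_prev=1; u=3/4·1+3/4·1+1·1=2.5; next y=-3/5·0+1/4·2.5=0.625
n=1: y=0.625, sp=5, e=sp−y=4.375; I=5.375, D=e−e_prev=3.375; u=3/4·4.375+3/4·5.375+1·3.375=10.6875; next y=-3/5·0.625+1/4·10.6875=2.296875
n=2: y=2.296875, sp=5, e=sp−y=2.703125; I=8.078125, D=e−e_prev=-1.671875; u=3/4·2.703125+3/4·8.078125+1·(-1.671875)≈6.414063; next y=-3/5·2.296875+1/4·6.414063≈0.225391
n=3: y≈0.225391, sp=5, e=sp−y≈4.774609; I≈12.852734, D=e−e_prev≈2.071484; u=3/4·4.774609+3/4·12.852734+1·2.071484≈15.291992; next y=-3/5·0.225391+1/4·15.291992≈3.687764
n=4: y≈3.687764, sp=5, e=sp−y≈1.312236; I≈14.164971, D=e−e_prev≈-3.462373; u=3/4·1.312236+3/4·14.164971+1·(-3.462373)≈8.145532; next y=-3/5·3.687764+1/4·8.145532≈-0.176275
n=5: y≈-0.176275, sp=5, e=sp−y≈5.176275; I≈19.341246, D=e−e_prev≈3.864039; u=3/4·5.176275+3/4·19.341246+1·3.864039≈22.252180; next y=-3/5·(-0.176275)+1/4·22.252180≈5.668810
n=6: y≈5.668810, sp=5, e=sp−y≈-0.668810; I≈18.672436, D=e−e_prev≈-5.845085; u=3/4·(-0.668810)+3/4·18.672436+1·(-5.845085)≈7.657634; next y=-3/5·5.668810+1/4·7.657634≈-1.486877
n=7: y≈-1.486877, sp=5, e=sp−y≈6.486877; I≈25.159313, D=e−e_prev≈7.155687; u=3/4·6.486877+3/4·25.159313+1·7.155687≈30.890330; next y=-3/5·(-1.486877)+1/4·30.890330≈8.614709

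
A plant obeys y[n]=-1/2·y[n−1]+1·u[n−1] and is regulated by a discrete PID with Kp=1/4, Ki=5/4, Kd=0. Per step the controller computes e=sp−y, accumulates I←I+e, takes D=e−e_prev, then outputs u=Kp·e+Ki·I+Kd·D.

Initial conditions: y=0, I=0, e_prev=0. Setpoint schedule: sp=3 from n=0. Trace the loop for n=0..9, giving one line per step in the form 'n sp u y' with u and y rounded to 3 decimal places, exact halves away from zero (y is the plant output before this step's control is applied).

0 3 4.500 0.000
1 3 1.500 4.500
2 3 7.500 -0.750
3 3 -0.750 7.875
4 3 12.000 -4.688
5 3 -6.938 14.344
6 3 21.563 -14.109
7 3 -21.141 28.617
8 3 42.938 -35.449
9 3 -53.168 60.662

(exact arithmetic carried between steps; '≈' marks a value shown rounded to 6 d.p. or computed from one; I and e_prev carry over from the previous line; the table rounds u and y to 3 d.p., halves away from zero)
n=0: y=0, sp=3, e=sp−y=3; I=3, D=e−e_prev=3; u=1/4·3+5/4·3+0·3=4.5; next y=-1/2·0+1·4.5=4.5
n=1: y=4.5, sp=3, e=sp−y=-1.5; I=1.5, D=e−e_prev=-4.5; u=1/4·(-1.5)+5/4·1.5+0·(-4.5)=1.5; next y=-1/2·4.5+1·1.5=-0.75
n=2: y=-0.75, sp=3, e=sp−y=3.75; I=5.25, D=e−e_prev=5.25; u=1/4·3.75+5/4·5.25+0·5.25=7.5; next y=-1/2·(-0.75)+1·7.5=7.875
n=3: y=7.875, sp=3, e=sp−y=-4.875; I=0.375, D=e−e_prev=-8.625; u=1/4·(-4.875)+5/4·0.375+0·(-8.625)=-0.75; next y=-1/2·7.875+1·(-0.75)=-4.6875
n=4: y=-4.6875, sp=3, e=sp−y=7.6875; I=8.0625, D=e−e_prev=12.5625; u=1/4·7.6875+5/4·8.0625+0·12.5625=12; next y=-1/2·(-4.6875)+1·12=14.34375
n=5: y=14.34375, sp=3, e=sp−y=-11.34375; I=-3.28125, D=e−e_prev=-19.03125; u=1/4·(-11.34375)+5/4·(-3.28125)+0·(-19.03125)=-6.9375; next y=-1/2·14.34375+1·(-6.9375)=-14.109375
n=6: y=-14.109375, sp=3, e=sp−y=17.109375; I=13.828125, D=e−e_prev=28.453125; u=1/4·17.109375+5/4·13.828125+0·28.453125=21.5625; next y=-1/2·(-14.109375)+1·21.5625≈28.617188
n=7: y≈28.617188, sp=3, e=sp−y≈-25.617188; I≈-11.789063, D=e−e_prev≈-42.726563; u=1/4·(-25.617188)+5/4·(-11.789063)+0·(-42.726563)≈-21.140625; next y=-1/2·28.617188+1·(-21.140625)≈-35.449219
n=8: y≈-35.449219, sp=3, e=sp−y≈38.449219; I≈26.660156, D=e−e_prev≈64.066406; u=1/4·38.449219+5/4·26.660156+0·64.066406≈42.9375; next y=-1/2·(-35.449219)+1·42.9375≈60.662109
n=9: y≈60.662109, sp=3, e=sp−y≈-57.662109; I≈-31.001953, D=e−e_prev≈-96.111328; u=1/4·(-57.662109)+5/4·(-31.001953)+0·(-96.111328)≈-53.167969; next y=-1/2·60.662109+1·(-53.167969)≈-83.499023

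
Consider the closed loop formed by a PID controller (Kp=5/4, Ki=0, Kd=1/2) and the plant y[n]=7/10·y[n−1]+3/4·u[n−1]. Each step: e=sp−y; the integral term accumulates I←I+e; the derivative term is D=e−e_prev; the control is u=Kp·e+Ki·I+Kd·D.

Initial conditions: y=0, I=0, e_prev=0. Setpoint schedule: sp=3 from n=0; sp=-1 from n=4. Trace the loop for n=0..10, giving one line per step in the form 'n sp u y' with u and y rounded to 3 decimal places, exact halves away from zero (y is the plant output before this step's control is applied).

0 3 5.250 0.000
1 3 -3.141 3.938
2 3 5.017 0.401
3 3 -3.126 4.044
4 -1 -2.079 0.486
5 -1 1.126 -1.219
6 -1 -1.844 -0.009
7 -1 1.177 -1.389
8 -1 -1.787 -0.090
9 -1 1.161 -1.403
10 -1 -1.757 -0.112

(exact arithmetic carried between steps; '≈' marks a value shown rounded to 6 d.p. or computed from one; I and e_prev carry over from the previous line; the table rounds u and y to 3 d.p., halves away from zero)
n=0: y=0, sp=3, e=sp−y=3; I=3, D=e−e_prev=3; u=5/4·3+0·3+1/2·3=5.25; next y=7/10·0+3/4·5.25=3.9375
n=1: y=3.9375, sp=3, e=sp−y=-0.9375; I=2.0625, D=e−e_prev=-3.9375; u=5/4·(-0.9375)+0·2.0625+1/2·(-3.9375)=-3.140625; next y=7/10·3.9375+3/4·(-3.140625)≈0.400781
n=2: y≈0.400781, sp=3, e=sp−y≈2.599219; I≈4.661719, D=e−e_prev≈3.536719; u=5/4·2.599219+0·4.661719+1/2·3.536719≈5.017383; next y=7/10·0.400781+3/4·5.017383≈4.043584
n=3: y≈4.043584, sp=3, e=sp−y≈-1.043584; I≈3.618135, D=e−e_prev≈-3.642803; u=5/4·(-1.043584)+0·3.618135+1/2·(-3.642803)≈-3.125881; next y=7/10·4.043584+3/4·(-3.125881)≈0.486098
n=4: y≈0.486098, sp=-1, e=sp−y≈-1.486098; I≈2.132037, D=e−e_prev≈-0.442514; u=5/4·(-1.486098)+0·2.132037+1/2·(-0.442514)≈-2.078879; next y=7/10·0.486098+3/4·(-2.078879)≈-1.218891
n=5: y≈-1.218891, sp=-1, e=sp−y≈0.218891; I≈2.350928, D=e−e_prev≈1.704989; u=5/4·0.218891+0·2.350928+1/2·1.704989≈1.126108; next y=7/10·(-1.218891)+3/4·1.126108≈-0.008643
n=6: y≈-0.008643, sp=-1, e=sp−y≈-0.991357; I≈1.359571, D=e−e_prev≈-1.210248; u=5/4·(-0.991357)+0·1.359571+1/2·(-1.210248)≈-1.844321; next y=7/10·(-0.008643)+3/4·(-1.844321)≈-1.389290
n=7: y≈-1.389290, sp=-1, e=sp−y≈0.389290; I≈1.748861, D=e−e_prev≈1.380648; u=5/4·0.389290+0·1.748861+1/2·1.380648≈1.176937; next y=7/10·(-1.389290)+3/4·1.176937≈-0.089801
n=8: y≈-0.089801, sp=-1, e=sp−y≈-0.910199; I≈0.838662, D=e−e_prev≈-1.299490; u=5/4·(-0.910199)+0·0.838662+1/2·(-1.299490)≈-1.787494; next y=7/10·(-0.089801)+3/4·(-1.787494)≈-1.403481
n=9: y≈-1.403481, sp=-1, e=sp−y≈0.403481; I≈1.242143, D=e−e_prev≈1.313680; u=5/4·0.403481+0·1.242143+1/2·1.313680≈1.161192; next y=7/10·(-1.403481)+3/4·1.161192≈-0.111543
n=10: y≈-0.111543, sp=-1, e=sp−y≈-0.888457; I≈0.353686, D=e−e_prev≈-1.291938; u=5/4·(-0.888457)+0·0.353686+1/2·(-1.291938)≈-1.756540; next y=7/10·(-0.111543)+3/4·(-1.756540)≈-1.395485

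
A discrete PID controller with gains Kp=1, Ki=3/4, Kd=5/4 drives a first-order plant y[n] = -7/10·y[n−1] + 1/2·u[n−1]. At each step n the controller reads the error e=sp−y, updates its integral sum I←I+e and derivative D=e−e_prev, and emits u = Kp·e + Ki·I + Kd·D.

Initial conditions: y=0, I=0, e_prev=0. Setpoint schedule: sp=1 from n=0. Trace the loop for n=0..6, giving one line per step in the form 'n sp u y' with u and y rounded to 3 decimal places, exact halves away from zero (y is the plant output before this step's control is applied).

(exact arithmetic carried between steps; '≈' marks a value shown rounded to 6 d.p. or computed from one; I and e_prev carry over from the previous line; the table rounds u and y to 3 d.p., halves away from zero)
n=0: y=0, sp=1, e=sp−y=1; I=1, D=e−e_prev=1; u=1·1+3/4·1+5/4·1=3; next y=-7/10·0+1/2·3=1.5
n=1: y=1.5, sp=1, e=sp−y=-0.5; I=0.5, D=e−e_prev=-1.5; u=1·(-0.5)+3/4·0.5+5/4·(-1.5)=-2; next y=-7/10·1.5+1/2·(-2)=-2.05
n=2: y=-2.05, sp=1, e=sp−y=3.05; I=3.55, D=e−e_prev=3.55; u=1·3.05+3/4·3.55+5/4·3.55=10.15; next y=-7/10·(-2.05)+1/2·10.15=6.51
n=3: y=6.51, sp=1, e=sp−y=-5.51; I=-1.96, D=e−e_prev=-8.56; u=1·(-5.51)+3/4·(-1.96)+5/4·(-8.56)=-17.68; next y=-7/10·6.51+1/2·(-17.68)=-13.397
n=4: y=-13.397, sp=1, e=sp−y=14.397; I=12.437, D=e−e_prev=19.907; u=1·14.397+3/4·12.437+5/4·19.907=48.6085; next y=-7/10·(-13.397)+1/2·48.6085=33.68215
n=5: y=33.68215, sp=1, e=sp−y=-32.68215; I=-20.24515, D=e−e_prev=-47.07915; u=1·(-32.68215)+3/4·(-20.24515)+5/4·(-47.07915)=-106.71495; next y=-7/10·33.68215+1/2·(-106.71495)=-76.93498
n=6: y=-76.93498, sp=1, e=sp−y=77.93498; I=57.68983, D=e−e_prev=110.61713; u=1·77.93498+3/4·57.68983+5/4·110.61713=259.473765; next y=-7/10·(-76.93498)+1/2·259.473765≈183.591369

0 1 3.000 0.000
1 1 -2.000 1.500
2 1 10.150 -2.050
3 1 -17.680 6.510
4 1 48.609 -13.397
5 1 -106.715 33.682
6 1 259.474 -76.935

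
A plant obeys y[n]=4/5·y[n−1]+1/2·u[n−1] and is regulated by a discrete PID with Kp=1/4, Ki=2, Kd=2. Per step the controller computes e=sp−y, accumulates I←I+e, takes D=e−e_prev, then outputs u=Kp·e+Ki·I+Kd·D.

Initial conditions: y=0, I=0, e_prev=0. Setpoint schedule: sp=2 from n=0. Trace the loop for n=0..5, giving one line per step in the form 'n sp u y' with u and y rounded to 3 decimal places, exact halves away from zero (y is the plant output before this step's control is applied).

0 2 8.500 0.000
1 2 -9.563 4.250
2 2 18.370 -1.381
3 2 -26.341 8.080
4 2 43.264 -6.706
5 2 -66.532 16.267

(exact arithmetic carried between steps; '≈' marks a value shown rounded to 6 d.p. or computed from one; I and e_prev carry over from the previous line; the table rounds u and y to 3 d.p., halves away from zero)
n=0: y=0, sp=2, e=sp−y=2; I=2, D=e−e_prev=2; u=1/4·2+2·2+2·2=8.5; next y=4/5·0+1/2·8.5=4.25
n=1: y=4.25, sp=2, e=sp−y=-2.25; I=-0.25, D=e−e_prev=-4.25; u=1/4·(-2.25)+2·(-0.25)+2·(-4.25)=-9.5625; next y=4/5·4.25+1/2·(-9.5625)=-1.38125
n=2: y=-1.38125, sp=2, e=sp−y=3.38125; I=3.13125, D=e−e_prev=5.63125; u=1/4·3.38125+2·3.13125+2·5.63125≈18.370313; next y=4/5·(-1.38125)+1/2·18.370313≈8.080156
n=3: y≈8.080156, sp=2, e=sp−y≈-6.080156; I≈-2.948906, D=e−e_prev≈-9.461406; u=1/4·(-6.080156)+2·(-2.948906)+2·(-9.461406)≈-26.340664; next y=4/5·8.080156+1/2·(-26.340664)≈-6.706207
n=4: y≈-6.706207, sp=2, e=sp−y≈8.706207; I≈5.757301, D=e−e_prev≈14.786363; u=1/4·8.706207+2·5.757301+2·14.786363≈43.263880; next y=4/5·(-6.706207)+1/2·43.263880≈16.266974
n=5: y≈16.266974, sp=2, e=sp−y≈-14.266974; I≈-8.509674, D=e−e_prev≈-22.973181; u=1/4·(-14.266974)+2·(-8.509674)+2·(-22.973181)≈-66.532453; next y=4/5·16.266974+1/2·(-66.532453)≈-20.252647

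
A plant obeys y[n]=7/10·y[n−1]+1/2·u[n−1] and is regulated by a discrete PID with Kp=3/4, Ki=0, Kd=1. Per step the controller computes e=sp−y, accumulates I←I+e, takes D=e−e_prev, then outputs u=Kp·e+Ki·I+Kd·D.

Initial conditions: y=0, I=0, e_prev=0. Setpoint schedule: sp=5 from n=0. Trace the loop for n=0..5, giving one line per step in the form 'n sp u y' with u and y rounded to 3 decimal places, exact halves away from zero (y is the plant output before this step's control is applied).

0 5 8.750 0.000
1 5 -3.906 4.375
2 5 6.184 1.109
3 5 -1.910 3.868
4 5 4.551 1.753
5 5 -0.627 3.502

(exact arithmetic carried between steps; '≈' marks a value shown rounded to 6 d.p. or computed from one; I and e_prev carry over from the previous line; the table rounds u and y to 3 d.p., halves away from zero)
n=0: y=0, sp=5, e=sp−y=5; I=5, D=e−e_prev=5; u=3/4·5+0·5+1·5=8.75; next y=7/10·0+1/2·8.75=4.375
n=1: y=4.375, sp=5, e=sp−y=0.625; I=5.625, D=e−e_prev=-4.375; u=3/4·0.625+0·5.625+1·(-4.375)=-3.90625; next y=7/10·4.375+1/2·(-3.90625)=1.109375
n=2: y=1.109375, sp=5, e=sp−y=3.890625; I=9.515625, D=e−e_prev=3.265625; u=3/4·3.890625+0·9.515625+1·3.265625≈6.183594; next y=7/10·1.109375+1/2·6.183594≈3.868359
n=3: y≈3.868359, sp=5, e=sp−y≈1.131641; I≈10.647266, D=e−e_prev≈-2.758984; u=3/4·1.131641+0·10.647266+1·(-2.758984)≈-1.910254; next y=7/10·3.868359+1/2·(-1.910254)≈1.752725
n=4: y≈1.752725, sp=5, e=sp−y≈3.247275; I≈13.894541, D=e−e_prev≈2.115635; u=3/4·3.247275+0·13.894541+1·2.115635≈4.551091; next y=7/10·1.752725+1/2·4.551091≈3.502453
n=5: y≈3.502453, sp=5, e=sp−y≈1.497547; I≈15.392088, D=e−e_prev≈-1.749728; u=3/4·1.497547+0·15.392088+1·(-1.749728)≈-0.626568; next y=7/10·3.502453+1/2·(-0.626568)≈2.138433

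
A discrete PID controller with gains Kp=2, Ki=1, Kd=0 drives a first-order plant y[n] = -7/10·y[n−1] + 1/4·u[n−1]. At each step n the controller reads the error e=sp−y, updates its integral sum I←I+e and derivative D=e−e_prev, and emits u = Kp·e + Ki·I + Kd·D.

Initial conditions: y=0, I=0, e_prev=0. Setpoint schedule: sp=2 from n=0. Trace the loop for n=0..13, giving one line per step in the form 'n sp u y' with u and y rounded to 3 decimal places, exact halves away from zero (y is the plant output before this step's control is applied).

(exact arithmetic carried between steps; '≈' marks a value shown rounded to 6 d.p. or computed from one; I and e_prev carry over from the previous line; the table rounds u and y to 3 d.p., halves away from zero)
n=0: y=0, sp=2, e=sp−y=2; I=2, D=e−e_prev=2; u=2·2+1·2+0·2=6; next y=-7/10·0+1/4·6=1.5
n=1: y=1.5, sp=2, e=sp−y=0.5; I=2.5, D=e−e_prev=-1.5; u=2·0.5+1·2.5+0·(-1.5)=3.5; next y=-7/10·1.5+1/4·3.5=-0.175
n=2: y=-0.175, sp=2, e=sp−y=2.175; I=4.675, D=e−e_prev=1.675; u=2·2.175+1·4.675+0·1.675=9.025; next y=-7/10·(-0.175)+1/4·9.025=2.37875
n=3: y=2.37875, sp=2, e=sp−y=-0.37875; I=4.29625, D=e−e_prev=-2.55375; u=2·(-0.37875)+1·4.29625+0·(-2.55375)=3.53875; next y=-7/10·2.37875+1/4·3.53875≈-0.780438
n=4: y≈-0.780438, sp=2, e=sp−y≈2.780438; I≈7.076688, D=e−e_prev≈3.159188; u=2·2.780438+1·7.076688+0·3.159188≈12.637563; next y=-7/10·(-0.780438)+1/4·12.637563≈3.705697
n=5: y≈3.705697, sp=2, e=sp−y≈-1.705697; I≈5.370991, D=e−e_prev≈-4.486134; u=2·(-1.705697)+1·5.370991+0·(-4.486134)≈1.959597; next y=-7/10·3.705697+1/4·1.959597≈-2.104089
n=6: y≈-2.104089, sp=2, e=sp−y≈4.104089; I≈9.475079, D=e−e_prev≈5.809785; u=2·4.104089+1·9.475079+0·5.809785≈17.683256; next y=-7/10·(-2.104089)+1/4·17.683256≈5.893676
n=7: y≈5.893676, sp=2, e=sp−y≈-3.893676; I≈5.581403, D=e−e_prev≈-7.997765; u=2·(-3.893676)+1·5.581403+0·(-7.997765)≈-2.205949; next y=-7/10·5.893676+1/4·(-2.205949)≈-4.677061
n=8: y≈-4.677061, sp=2, e=sp−y≈6.677061; I≈12.258464, D=e−e_prev≈10.570737; u=2·6.677061+1·12.258464+0·10.570737≈25.612585; next y=-7/10·(-4.677061)+1/4·25.612585≈9.677089
n=9: y≈9.677089, sp=2, e=sp−y≈-7.677089; I≈4.581375, D=e−e_prev≈-14.354149; u=2·(-7.677089)+1·4.581375+0·(-14.354149)≈-10.772802; next y=-7/10·9.677089+1/4·(-10.772802)≈-9.467163
n=10: y≈-9.467163, sp=2, e=sp−y≈11.467163; I≈16.048538, D=e−e_prev≈19.144251; u=2·11.467163+1·16.048538+0·19.144251≈38.982863; next y=-7/10·(-9.467163)+1/4·38.982863≈16.372729
n=11: y≈16.372729, sp=2, e=sp−y≈-14.372729; I≈1.675808, D=e−e_prev≈-25.839892; u=2·(-14.372729)+1·1.675808+0·(-25.839892)≈-27.069651; next y=-7/10·16.372729+1/4·(-27.069651)≈-18.228323
n=12: y≈-18.228323, sp=2, e=sp−y≈20.228323; I≈21.904131, D=e−e_prev≈34.601053; u=2·20.228323+1·21.904131+0·34.601053≈62.360778; next y=-7/10·(-18.228323)+1/4·62.360778≈28.350021
n=13: y≈28.350021, sp=2, e=sp−y≈-26.350021; I≈-4.445889, D=e−e_prev≈-46.578344; u=2·(-26.350021)+1·(-4.445889)+0·(-46.578344)≈-57.145931; next y=-7/10·28.350021+1/4·(-57.145931)≈-34.131497

0 2 6.000 0.000
1 2 3.500 1.500
2 2 9.025 -0.175
3 2 3.539 2.379
4 2 12.638 -0.780
5 2 1.960 3.706
6 2 17.683 -2.104
7 2 -2.206 5.894
8 2 25.613 -4.677
9 2 -10.773 9.677
10 2 38.983 -9.467
11 2 -27.070 16.373
12 2 62.361 -18.228
13 2 -57.146 28.350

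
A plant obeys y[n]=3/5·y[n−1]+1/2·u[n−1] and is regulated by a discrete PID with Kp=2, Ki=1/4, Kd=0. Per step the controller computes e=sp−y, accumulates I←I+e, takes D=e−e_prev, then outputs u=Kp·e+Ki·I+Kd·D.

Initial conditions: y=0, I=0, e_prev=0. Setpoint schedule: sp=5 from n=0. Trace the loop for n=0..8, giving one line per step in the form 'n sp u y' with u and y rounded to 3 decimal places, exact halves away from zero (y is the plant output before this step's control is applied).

(exact arithmetic carried between steps; '≈' marks a value shown rounded to 6 d.p. or computed from one; I and e_prev carry over from the previous line; the table rounds u and y to 3 d.p., halves away from zero)
n=0: y=0, sp=5, e=sp−y=5; I=5, D=e−e_prev=5; u=2·5+1/4·5+0·5=11.25; next y=3/5·0+1/2·11.25=5.625
n=1: y=5.625, sp=5, e=sp−y=-0.625; I=4.375, D=e−e_prev=-5.625; u=2·(-0.625)+1/4·4.375+0·(-5.625)=-0.15625; next y=3/5·5.625+1/2·(-0.15625)=3.296875
n=2: y=3.296875, sp=5, e=sp−y=1.703125; I=6.078125, D=e−e_prev=2.328125; u=2·1.703125+1/4·6.078125+0·2.328125≈4.925781; next y=3/5·3.296875+1/2·4.925781≈4.441016
n=3: y≈4.441016, sp=5, e=sp−y≈0.558984; I≈6.637109, D=e−e_prev≈-1.144141; u=2·0.558984+1/4·6.637109+0·(-1.144141)≈2.777246; next y=3/5·4.441016+1/2·2.777246≈4.053232
n=4: y≈4.053232, sp=5, e=sp−y≈0.946768; I≈7.583877, D=e−e_prev≈0.387783; u=2·0.946768+1/4·7.583877+0·0.387783≈3.789504; next y=3/5·4.053232+1/2·3.789504≈4.326692
n=5: y≈4.326692, sp=5, e=sp−y≈0.673308; I≈8.257185, D=e−e_prev≈-0.273459; u=2·0.673308+1/4·8.257185+0·(-0.273459)≈3.410913; next y=3/5·4.326692+1/2·3.410913≈4.301472
n=6: y≈4.301472, sp=5, e=sp−y≈0.698528; I≈8.955714, D=e−e_prev≈0.025220; u=2·0.698528+1/4·8.955714+0·0.025220≈3.635985; next y=3/5·4.301472+1/2·3.635985≈4.398876
n=7: y≈4.398876, sp=5, e=sp−y≈0.601124; I≈9.556838, D=e−e_prev≈-0.097404; u=2·0.601124+1/4·9.556838+0·(-0.097404)≈3.591458; next y=3/5·4.398876+1/2·3.591458≈4.435055
n=8: y≈4.435055, sp=5, e=sp−y≈0.564945; I≈10.121784, D=e−e_prev≈-0.036179; u=2·0.564945+1/4·10.121784+0·(-0.036179)≈3.660337; next y=3/5·4.435055+1/2·3.660337≈4.491201

0 5 11.250 0.000
1 5 -0.156 5.625
2 5 4.926 3.297
3 5 2.777 4.441
4 5 3.790 4.053
5 5 3.411 4.327
6 5 3.636 4.301
7 5 3.591 4.399
8 5 3.660 4.435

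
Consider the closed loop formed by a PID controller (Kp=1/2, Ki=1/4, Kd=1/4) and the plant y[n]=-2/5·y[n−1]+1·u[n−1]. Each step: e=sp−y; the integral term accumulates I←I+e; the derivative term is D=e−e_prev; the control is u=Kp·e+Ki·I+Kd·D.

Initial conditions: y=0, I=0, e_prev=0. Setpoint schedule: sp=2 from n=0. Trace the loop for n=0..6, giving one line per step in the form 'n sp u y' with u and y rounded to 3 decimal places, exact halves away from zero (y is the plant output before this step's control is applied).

(exact arithmetic carried between steps; '≈' marks a value shown rounded to 6 d.p. or computed from one; I and e_prev carry over from the previous line; the table rounds u and y to 3 d.p., halves away from zero)
n=0: y=0, sp=2, e=sp−y=2; I=2, D=e−e_prev=2; u=1/2·2+1/4·2+1/4·2=2; next y=-2/5·0+1·2=2
n=1: y=2, sp=2, e=sp−y=0; I=2, D=e−e_prev=-2; u=1/2·0+1/4·2+1/4·(-2)=0; next y=-2/5·2+1·0=-0.8
n=2: y=-0.8, sp=2, e=sp−y=2.8; I=4.8, D=e−e_prev=2.8; u=1/2·2.8+1/4·4.8+1/4·2.8=3.3; next y=-2/5·(-0.8)+1·3.3=3.62
n=3: y=3.62, sp=2, e=sp−y=-1.62; I=3.18, D=e−e_prev=-4.42; u=1/2·(-1.62)+1/4·3.18+1/4·(-4.42)=-1.12; next y=-2/5·3.62+1·(-1.12)=-2.568
n=4: y=-2.568, sp=2, e=sp−y=4.568; I=7.748, D=e−e_prev=6.188; u=1/2·4.568+1/4·7.748+1/4·6.188=5.768; next y=-2/5·(-2.568)+1·5.768=6.7952
n=5: y=6.7952, sp=2, e=sp−y=-4.7952; I=2.9528, D=e−e_prev=-9.3632; u=1/2·(-4.7952)+1/4·2.9528+1/4·(-9.3632)=-4.0002; next y=-2/5·6.7952+1·(-4.0002)=-6.71828
n=6: y=-6.71828, sp=2, e=sp−y=8.71828; I=11.67108, D=e−e_prev=13.51348; u=1/2·8.71828+1/4·11.67108+1/4·13.51348=10.65528; next y=-2/5·(-6.71828)+1·10.65528=13.342592

0 2 2.000 0.000
1 2 0.000 2.000
2 2 3.300 -0.800
3 2 -1.120 3.620
4 2 5.768 -2.568
5 2 -4.000 6.795
6 2 10.655 -6.718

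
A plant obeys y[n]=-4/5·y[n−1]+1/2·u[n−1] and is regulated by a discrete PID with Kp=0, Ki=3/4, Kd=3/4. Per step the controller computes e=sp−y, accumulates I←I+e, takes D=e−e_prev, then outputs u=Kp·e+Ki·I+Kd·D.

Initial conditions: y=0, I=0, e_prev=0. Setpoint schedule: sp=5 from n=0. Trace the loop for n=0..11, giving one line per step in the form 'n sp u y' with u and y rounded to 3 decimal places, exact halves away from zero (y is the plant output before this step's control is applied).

(exact arithmetic carried between steps; '≈' marks a value shown rounded to 6 d.p. or computed from one; I and e_prev carry over from the previous line; the table rounds u and y to 3 d.p., halves away from zero)
n=0: y=0, sp=5, e=sp−y=5; I=5, D=e−e_prev=5; u=0·5+3/4·5+3/4·5=7.5; next y=-4/5·0+1/2·7.5=3.75
n=1: y=3.75, sp=5, e=sp−y=1.25; I=6.25, D=e−e_prev=-3.75; u=0·1.25+3/4·6.25+3/4·(-3.75)=1.875; next y=-4/5·3.75+1/2·1.875=-2.0625
n=2: y=-2.0625, sp=5, e=sp−y=7.0625; I=13.3125, D=e−e_prev=5.8125; u=0·7.0625+3/4·13.3125+3/4·5.8125=14.34375; next y=-4/5·(-2.0625)+1/2·14.34375=8.821875
n=3: y=8.821875, sp=5, e=sp−y=-3.821875; I=9.490625, D=e−e_prev=-10.884375; u=0·(-3.821875)+3/4·9.490625+3/4·(-10.884375)≈-1.045313; next y=-4/5·8.821875+1/2·(-1.045313)≈-7.580156
n=4: y≈-7.580156, sp=5, e=sp−y≈12.580156; I≈22.070781, D=e−e_prev≈16.402031; u=0·12.580156+3/4·22.070781+3/4·16.402031≈28.854609; next y=-4/5·(-7.580156)+1/2·28.854609≈20.491430
n=5: y≈20.491430, sp=5, e=sp−y≈-15.491430; I≈6.579352, D=e−e_prev≈-28.071586; u=0·(-15.491430)+3/4·6.579352+3/4·(-28.071586)≈-16.119176; next y=-4/5·20.491430+1/2·(-16.119176)≈-24.452732
n=6: y≈-24.452732, sp=5, e=sp−y≈29.452732; I≈36.032083, D=e−e_prev≈44.944161; u=0·29.452732+3/4·36.032083+3/4·44.944161≈60.732183; next y=-4/5·(-24.452732)+1/2·60.732183≈49.928277
n=7: y≈49.928277, sp=5, e=sp−y≈-44.928277; I≈-8.896194, D=e−e_prev≈-74.381009; u=0·(-44.928277)+3/4·(-8.896194)+3/4·(-74.381009)≈-62.457902; next y=-4/5·49.928277+1/2·(-62.457902)≈-71.171573
n=8: y≈-71.171573, sp=5, e=sp−y≈76.171573; I≈67.275379, D=e−e_prev≈121.099850; u=0·76.171573+3/4·67.275379+3/4·121.099850≈141.281421; next y=-4/5·(-71.171573)+1/2·141.281421≈127.577969
n=9: y≈127.577969, sp=5, e=sp−y≈-122.577969; I≈-55.302590, D=e−e_prev≈-198.749541; u=0·(-122.577969)+3/4·(-55.302590)+3/4·(-198.749541)≈-190.539098; next y=-4/5·127.577969+1/2·(-190.539098)≈-197.331924
n=10: y≈-197.331924, sp=5, e=sp−y≈202.331924; I≈147.029334, D=e−e_prev≈324.909893; u=0·202.331924+3/4·147.029334+3/4·324.909893≈353.954420; next y=-4/5·(-197.331924)+1/2·353.954420≈334.842749
n=11: y≈334.842749, sp=5, e=sp−y≈-329.842749; I≈-182.813415, D=e−e_prev≈-532.174673; u=0·(-329.842749)+3/4·(-182.813415)+3/4·(-532.174673)≈-536.241066; next y=-4/5·334.842749+1/2·(-536.241066)≈-535.994733

0 5 7.500 0.000
1 5 1.875 3.750
2 5 14.344 -2.063
3 5 -1.045 8.822
4 5 28.855 -7.580
5 5 -16.119 20.491
6 5 60.732 -24.453
7 5 -62.458 49.928
8 5 141.281 -71.172
9 5 -190.539 127.578
10 5 353.954 -197.332
11 5 -536.241 334.843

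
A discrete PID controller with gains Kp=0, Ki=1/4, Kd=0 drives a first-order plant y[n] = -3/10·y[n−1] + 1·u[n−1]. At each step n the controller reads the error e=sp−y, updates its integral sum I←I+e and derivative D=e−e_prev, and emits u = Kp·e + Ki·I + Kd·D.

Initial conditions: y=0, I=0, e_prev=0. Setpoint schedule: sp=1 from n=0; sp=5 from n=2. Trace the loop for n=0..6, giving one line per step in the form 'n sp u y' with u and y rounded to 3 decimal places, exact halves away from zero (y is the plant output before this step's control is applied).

(exact arithmetic carried between steps; '≈' marks a value shown rounded to 6 d.p. or computed from one; I and e_prev carry over from the previous line; the table rounds u and y to 3 d.p., halves away from zero)
n=0: y=0, sp=1, e=sp−y=1; I=1, D=e−e_prev=1; u=0·1+1/4·1+0·1=0.25; next y=-3/10·0+1·0.25=0.25
n=1: y=0.25, sp=1, e=sp−y=0.75; I=1.75, D=e−e_prev=-0.25; u=0·0.75+1/4·1.75+0·(-0.25)=0.4375; next y=-3/10·0.25+1·0.4375=0.3625
n=2: y=0.3625, sp=5, e=sp−y=4.6375; I=6.3875, D=e−e_prev=3.8875; u=0·4.6375+1/4·6.3875+0·3.8875=1.596875; next y=-3/10·0.3625+1·1.596875=1.488125
n=3: y=1.488125, sp=5, e=sp−y=3.511875; I=9.899375, D=e−e_prev=-1.125625; u=0·3.511875+1/4·9.899375+0·(-1.125625)≈2.474844; next y=-3/10·1.488125+1·2.474844≈2.028406
n=4: y≈2.028406, sp=5, e=sp−y≈2.971594; I≈12.870969, D=e−e_prev≈-0.540281; u=0·2.971594+1/4·12.870969+0·(-0.540281)≈3.217742; next y=-3/10·2.028406+1·3.217742≈2.609220
n=5: y≈2.609220, sp=5, e=sp−y≈2.390780; I≈15.261748, D=e−e_prev≈-0.580814; u=0·2.390780+1/4·15.261748+0·(-0.580814)≈3.815437; next y=-3/10·2.609220+1·3.815437≈3.032671
n=6: y≈3.032671, sp=5, e=sp−y≈1.967329; I≈17.229077, D=e−e_prev≈-0.423451; u=0·1.967329+1/4·17.229077+0·(-0.423451)≈4.307269; next y=-3/10·3.032671+1·4.307269≈3.397468

0 1 0.250 0.000
1 1 0.438 0.250
2 5 1.597 0.363
3 5 2.475 1.488
4 5 3.218 2.028
5 5 3.815 2.609
6 5 4.307 3.033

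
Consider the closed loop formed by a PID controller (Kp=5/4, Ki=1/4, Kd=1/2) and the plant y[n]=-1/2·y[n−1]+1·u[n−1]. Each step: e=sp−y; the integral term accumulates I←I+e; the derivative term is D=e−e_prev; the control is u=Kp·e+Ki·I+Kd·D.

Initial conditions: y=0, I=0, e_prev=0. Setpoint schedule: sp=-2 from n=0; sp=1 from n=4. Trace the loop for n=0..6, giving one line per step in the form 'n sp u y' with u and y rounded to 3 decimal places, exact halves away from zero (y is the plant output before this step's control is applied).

0 -2 -4.000 0.000
1 -2 4.500 -4.000
2 -2 -18.000 6.500
3 -2 40.625 -21.250
4 1 -107.438 51.250
5 1 283.375 -133.063
6 1 -741.203 349.906

(exact arithmetic carried between steps; '≈' marks a value shown rounded to 6 d.p. or computed from one; I and e_prev carry over from the previous line; the table rounds u and y to 3 d.p., halves away from zero)
n=0: y=0, sp=-2, e=sp−y=-2; I=-2, D=e−e_prev=-2; u=5/4·(-2)+1/4·(-2)+1/2·(-2)=-4; next y=-1/2·0+1·(-4)=-4
n=1: y=-4, sp=-2, e=sp−y=2; I=0, D=e−e_prev=4; u=5/4·2+1/4·0+1/2·4=4.5; next y=-1/2·(-4)+1·4.5=6.5
n=2: y=6.5, sp=-2, e=sp−y=-8.5; I=-8.5, D=e−e_prev=-10.5; u=5/4·(-8.5)+1/4·(-8.5)+1/2·(-10.5)=-18; next y=-1/2·6.5+1·(-18)=-21.25
n=3: y=-21.25, sp=-2, e=sp−y=19.25; I=10.75, D=e−e_prev=27.75; u=5/4·19.25+1/4·10.75+1/2·27.75=40.625; next y=-1/2·(-21.25)+1·40.625=51.25
n=4: y=51.25, sp=1, e=sp−y=-50.25; I=-39.5, D=e−e_prev=-69.5; u=5/4·(-50.25)+1/4·(-39.5)+1/2·(-69.5)=-107.4375; next y=-1/2·51.25+1·(-107.4375)=-133.0625
n=5: y=-133.0625, sp=1, e=sp−y=134.0625; I=94.5625, D=e−e_prev=184.3125; u=5/4·134.0625+1/4·94.5625+1/2·184.3125=283.375; next y=-1/2·(-133.0625)+1·283.375=349.90625
n=6: y=349.90625, sp=1, e=sp−y=-348.90625; I=-254.34375, D=e−e_prev=-482.96875; u=5/4·(-348.90625)+1/4·(-254.34375)+1/2·(-482.96875)=-741.203125; next y=-1/2·349.90625+1·(-741.203125)=-916.15625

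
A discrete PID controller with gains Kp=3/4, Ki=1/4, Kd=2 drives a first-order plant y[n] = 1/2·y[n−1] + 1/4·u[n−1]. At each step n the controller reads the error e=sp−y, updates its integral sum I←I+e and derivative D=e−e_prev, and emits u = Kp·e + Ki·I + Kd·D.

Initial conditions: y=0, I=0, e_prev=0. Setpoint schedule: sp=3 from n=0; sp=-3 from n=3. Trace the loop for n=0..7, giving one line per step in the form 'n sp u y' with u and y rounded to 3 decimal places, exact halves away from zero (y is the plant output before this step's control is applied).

(exact arithmetic carried between steps; '≈' marks a value shown rounded to 6 d.p. or computed from one; I and e_prev carry over from the previous line; the table rounds u and y to 3 d.p., halves away from zero)
n=0: y=0, sp=3, e=sp−y=3; I=3, D=e−e_prev=3; u=3/4·3+1/4·3+2·3=9; next y=1/2·0+1/4·9=2.25
n=1: y=2.25, sp=3, e=sp−y=0.75; I=3.75, D=e−e_prev=-2.25; u=3/4·0.75+1/4·3.75+2·(-2.25)=-3; next y=1/2·2.25+1/4·(-3)=0.375
n=2: y=0.375, sp=3, e=sp−y=2.625; I=6.375, D=e−e_prev=1.875; u=3/4·2.625+1/4·6.375+2·1.875=7.3125; next y=1/2·0.375+1/4·7.3125=2.015625
n=3: y=2.015625, sp=-3, e=sp−y=-5.015625; I=1.359375, D=e−e_prev=-7.640625; u=3/4·(-5.015625)+1/4·1.359375+2·(-7.640625)=-18.703125; next y=1/2·2.015625+1/4·(-18.703125)≈-3.667969
n=4: y≈-3.667969, sp=-3, e=sp−y≈0.667969; I≈2.027344, D=e−e_prev≈5.683594; u=3/4·0.667969+1/4·2.027344+2·5.683594≈12.375; next y=1/2·(-3.667969)+1/4·12.375≈1.259766
n=5: y≈1.259766, sp=-3, e=sp−y≈-4.259766; I≈-2.232422, D=e−e_prev≈-4.927734; u=3/4·(-4.259766)+1/4·(-2.232422)+2·(-4.927734)≈-13.608398; next y=1/2·1.259766+1/4·(-13.608398)≈-2.772217
n=6: y≈-2.772217, sp=-3, e=sp−y≈-0.227783; I≈-2.460205, D=e−e_prev≈4.031982; u=3/4·(-0.227783)+1/4·(-2.460205)+2·4.031982≈7.278076; next y=1/2·(-2.772217)+1/4·7.278076≈0.433411
n=7: y≈0.433411, sp=-3, e=sp−y≈-3.433411; I≈-5.893616, D=e−e_prev≈-3.205627; u=3/4·(-3.433411)+1/4·(-5.893616)+2·(-3.205627)≈-10.459717; next y=1/2·0.433411+1/4·(-10.459717)≈-2.398224

0 3 9.000 0.000
1 3 -3.000 2.250
2 3 7.313 0.375
3 -3 -18.703 2.016
4 -3 12.375 -3.668
5 -3 -13.608 1.260
6 -3 7.278 -2.772
7 -3 -10.460 0.433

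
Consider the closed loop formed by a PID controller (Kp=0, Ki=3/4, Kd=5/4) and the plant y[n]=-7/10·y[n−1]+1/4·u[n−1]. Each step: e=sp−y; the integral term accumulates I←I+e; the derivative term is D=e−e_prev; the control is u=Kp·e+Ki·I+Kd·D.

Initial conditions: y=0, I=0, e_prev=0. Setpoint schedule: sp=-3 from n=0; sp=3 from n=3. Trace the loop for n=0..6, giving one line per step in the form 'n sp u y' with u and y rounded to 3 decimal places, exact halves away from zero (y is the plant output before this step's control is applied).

0 -3 -6.000 0.000
1 -3 -1.500 -1.500
2 -3 -8.850 0.675
3 3 9.833 -2.685
4 3 -11.649 4.338
5 3 16.698 -5.949
6 3 -18.022 8.339

(exact arithmetic carried between steps; '≈' marks a value shown rounded to 6 d.p. or computed from one; I and e_prev carry over from the previous line; the table rounds u and y to 3 d.p., halves away from zero)
n=0: y=0, sp=-3, e=sp−y=-3; I=-3, D=e−e_prev=-3; u=0·(-3)+3/4·(-3)+5/4·(-3)=-6; next y=-7/10·0+1/4·(-6)=-1.5
n=1: y=-1.5, sp=-3, e=sp−y=-1.5; I=-4.5, D=e−e_prev=1.5; u=0·(-1.5)+3/4·(-4.5)+5/4·1.5=-1.5; next y=-7/10·(-1.5)+1/4·(-1.5)=0.675
n=2: y=0.675, sp=-3, e=sp−y=-3.675; I=-8.175, D=e−e_prev=-2.175; u=0·(-3.675)+3/4·(-8.175)+5/4·(-2.175)=-8.85; next y=-7/10·0.675+1/4·(-8.85)=-2.685
n=3: y=-2.685, sp=3, e=sp−y=5.685; I=-2.49, D=e−e_prev=9.36; u=0·5.685+3/4·(-2.49)+5/4·9.36=9.8325; next y=-7/10·(-2.685)+1/4·9.8325=4.337625
n=4: y=4.337625, sp=3, e=sp−y=-1.337625; I=-3.827625, D=e−e_prev=-7.022625; u=0·(-1.337625)+3/4·(-3.827625)+5/4·(-7.022625)=-11.649; next y=-7/10·4.337625+1/4·(-11.649)≈-5.948588
n=5: y≈-5.948588, sp=3, e=sp−y≈8.948588; I≈5.120963, D=e−e_prev≈10.286213; u=0·8.948588+3/4·5.120963+5/4·10.286213≈16.698488; next y=-7/10·(-5.948588)+1/4·16.698488≈8.338633
n=6: y≈8.338633, sp=3, e=sp−y≈-5.338633; I≈-0.217671, D=e−e_prev≈-14.287221; u=0·(-5.338633)+3/4·(-0.217671)+5/4·(-14.287221)≈-18.022279; next y=-7/10·8.338633+1/4·(-18.022279)≈-10.342613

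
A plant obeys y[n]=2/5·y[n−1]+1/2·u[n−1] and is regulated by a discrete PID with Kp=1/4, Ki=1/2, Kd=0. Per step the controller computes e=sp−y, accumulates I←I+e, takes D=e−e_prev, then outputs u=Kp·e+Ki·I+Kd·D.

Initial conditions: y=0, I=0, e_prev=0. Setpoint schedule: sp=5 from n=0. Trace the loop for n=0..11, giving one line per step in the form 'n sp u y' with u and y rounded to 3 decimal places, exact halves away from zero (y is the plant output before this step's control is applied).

0 5 3.750 0.000
1 5 4.844 1.875
2 5 5.434 3.172
3 5 5.737 3.986
4 5 5.887 4.463
5 5 5.956 4.728
6 5 5.986 4.869
7 5 5.998 4.941
8 5 6.002 4.975
9 5 6.002 4.991
10 5 6.002 4.997
11 5 6.001 5.000

(exact arithmetic carried between steps; '≈' marks a value shown rounded to 6 d.p. or computed from one; I and e_prev carry over from the previous line; the table rounds u and y to 3 d.p., halves away from zero)
n=0: y=0, sp=5, e=sp−y=5; I=5, D=e−e_prev=5; u=1/4·5+1/2·5+0·5=3.75; next y=2/5·0+1/2·3.75=1.875
n=1: y=1.875, sp=5, e=sp−y=3.125; I=8.125, D=e−e_prev=-1.875; u=1/4·3.125+1/2·8.125+0·(-1.875)=4.84375; next y=2/5·1.875+1/2·4.84375=3.171875
n=2: y=3.171875, sp=5, e=sp−y=1.828125; I=9.953125, D=e−e_prev=-1.296875; u=1/4·1.828125+1/2·9.953125+0·(-1.296875)≈5.433594; next y=2/5·3.171875+1/2·5.433594≈3.985547
n=3: y≈3.985547, sp=5, e=sp−y≈1.014453; I≈10.967578, D=e−e_prev≈-0.813672; u=1/4·1.014453+1/2·10.967578+0·(-0.813672)≈5.737402; next y=2/5·3.985547+1/2·5.737402≈4.462920
n=4: y≈4.462920, sp=5, e=sp−y≈0.537080; I≈11.504658, D=e−e_prev≈-0.477373; u=1/4·0.537080+1/2·11.504658+0·(-0.477373)≈5.886599; next y=2/5·4.462920+1/2·5.886599≈4.728468
n=5: y≈4.728468, sp=5, e=sp−y≈0.271532; I≈11.776191, D=e−e_prev≈-0.265548; u=1/4·0.271532+1/2·11.776191+0·(-0.265548)≈5.955978; next y=2/5·4.728468+1/2·5.955978≈4.869376
n=6: y≈4.869376, sp=5, e=sp−y≈0.130624; I≈11.906814, D=e−e_prev≈-0.140909; u=1/4·0.130624+1/2·11.906814+0·(-0.140909)≈5.986063; next y=2/5·4.869376+1/2·5.986063≈4.940782
n=7: y≈4.940782, sp=5, e=sp−y≈0.059218; I≈11.966032, D=e−e_prev≈-0.071406; u=1/4·0.059218+1/2·11.966032+0·(-0.071406)≈5.997821; next y=2/5·4.940782+1/2·5.997821≈4.975223
n=8: y≈4.975223, sp=5, e=sp−y≈0.024777; I≈11.990809, D=e−e_prev≈-0.034441; u=1/4·0.024777+1/2·11.990809+0·(-0.034441)≈6.001599; next y=2/5·4.975223+1/2·6.001599≈4.990889
n=9: y≈4.990889, sp=5, e=sp−y≈0.009111; I≈11.999921, D=e−e_prev≈-0.015666; u=1/4·0.009111+1/2·11.999921+0·(-0.015666)≈6.002238; next y=2/5·4.990889+1/2·6.002238≈4.997475
n=10: y≈4.997475, sp=5, e=sp−y≈0.002525; I≈12.002446, D=e−e_prev≈-0.006586; u=1/4·0.002525+1/2·12.002446+0·(-0.006586)≈6.001854; next y=2/5·4.997475+1/2·6.001854≈4.999917
n=11: y≈4.999917, sp=5, e=sp−y≈0.000083; I≈12.002529, D=e−e_prev≈-0.002442; u=1/4·0.000083+1/2·12.002529+0·(-0.002442)≈6.001285; next y=2/5·4.999917+1/2·6.001285≈5.000609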